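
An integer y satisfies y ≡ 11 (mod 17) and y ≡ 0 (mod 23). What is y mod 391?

17⁻¹ mod 23: 17*19 ≡ 1 (mod 23), so 17⁻¹ ≡ 19.
y = 11 + 17*((0 − 11)*19 mod 23) = 11 + 17*21 = 368.

368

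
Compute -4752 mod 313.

256

-4752 = -16·313 + 256, so -4752 ≡ 256 (mod 313).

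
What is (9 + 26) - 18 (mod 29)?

9 + 26 = 35 ≡ 6 (mod 29)
6 - 18 = -12 ≡ 17 (mod 29)

17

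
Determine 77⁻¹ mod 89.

37

Run the extended Euclidean algorithm:
89 = 1*77 + 12
77 = 6*12 + 5
12 = 2*5 + 2
5 = 2*2 + 1
2 = 2*1 + 0
gcd(77, 89) = 1, so the inverse exists.
Bézout: 1 = −32*89 + 37*77.
So 77⁻¹ ≡ 37 (mod 89).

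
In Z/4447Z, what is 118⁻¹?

Run the extended Euclidean algorithm:
4447 = 37*118 + 81
118 = 1*81 + 37
81 = 2*37 + 7
37 = 5*7 + 2
7 = 3*2 + 1
2 = 2*1 + 0
gcd(118, 4447) = 1, so the inverse exists.
Bézout: 1 = 51*4447 − 1922*118.
So 118⁻¹ ≡ −1922 ≡ 2525 (mod 4447).

2525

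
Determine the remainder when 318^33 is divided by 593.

322

33 in binary is 100001, i.e. 33 = 32 + 1.
318^1 ≡ 318 (mod 593)
318^2 ≡ 318^2 = 101124 ≡ 314 (mod 593)
318^4 ≡ 314^2 = 98596 ≡ 158 (mod 593)
318^8 ≡ 158^2 = 24964 ≡ 58 (mod 593)
318^16 ≡ 58^2 = 3364 ≡ 399 (mod 593)
318^32 ≡ 399^2 = 159201 ≡ 277 (mod 593)
318^33 = 318^32 * 318^1 ≡ 277 * 318 (mod 593).
277 * 318 = 88086 ≡ 322 (mod 593).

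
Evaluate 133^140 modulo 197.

140 in binary is 10001100, i.e. 140 = 128 + 8 + 4.
133^1 ≡ 133 (mod 197)
133^2 ≡ 133^2 = 17689 ≡ 156 (mod 197)
133^4 ≡ 156^2 = 24336 ≡ 105 (mod 197)
133^8 ≡ 105^2 = 11025 ≡ 190 (mod 197)
133^16 ≡ 190^2 = 36100 ≡ 49 (mod 197)
133^32 ≡ 49^2 = 2401 ≡ 37 (mod 197)
133^64 ≡ 37^2 = 1369 ≡ 187 (mod 197)
133^128 ≡ 187^2 = 34969 ≡ 100 (mod 197)
133^140 = 133^128 × 133^8 × 133^4 ≡ 100 × 190 × 105 (mod 197).
Accumulate the product:
100 × 190 = 19000 ≡ 88
88 × 105 = 9240 ≡ 178

178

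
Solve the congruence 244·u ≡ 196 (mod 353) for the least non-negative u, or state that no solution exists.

267

gcd(244, 353) = 1, so a unique solution mod 353 exists.
244⁻¹ ≡ 68 (mod 353).
u ≡ 68·196 ≡ 267 (mod 353).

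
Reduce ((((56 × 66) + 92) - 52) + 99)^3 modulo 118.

59

56 × 66 = 3696 ≡ 38 (mod 118)
38 + 92 = 130 ≡ 12 (mod 118)
12 - 52 = -40 ≡ 78 (mod 118)
78 + 99 = 177 ≡ 59 (mod 118)
(59)^3 ≡ 59 (mod 118)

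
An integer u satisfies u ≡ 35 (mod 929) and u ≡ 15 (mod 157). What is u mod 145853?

68781

929⁻¹ mod 157: 929·12 ≡ 1 (mod 157), so 929⁻¹ ≡ 12.
u = 35 + 929·((15 − 35)·12 mod 157) = 35 + 929·74 = 68781.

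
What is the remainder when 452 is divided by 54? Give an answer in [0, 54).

452 = 8*54 + 20, so 452 ≡ 20 (mod 54).

20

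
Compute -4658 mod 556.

346

-4658 = -9×556 + 346, so -4658 ≡ 346 (mod 556).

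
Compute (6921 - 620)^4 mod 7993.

6921 - 620 = 6301
(6301)^4 ≡ 6538 (mod 7993)

6538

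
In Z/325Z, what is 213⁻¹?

177

Run the extended Euclidean algorithm:
325 = 1·213 + 112
213 = 1·112 + 101
112 = 1·101 + 11
101 = 9·11 + 2
11 = 5·2 + 1
2 = 2·1 + 0
gcd(213, 325) = 1, so the inverse exists.
Bézout: 1 = 97·325 − 148·213.
So 213⁻¹ ≡ −148 ≡ 177 (mod 325).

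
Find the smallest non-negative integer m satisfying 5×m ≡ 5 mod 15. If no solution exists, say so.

1

gcd(5, 15) = 5, and 5 | 5, so solutions exist.
Divide through by 5: 1×m ≡ 1 mod 3.
1⁻¹ ≡ 1 (mod 3).
m ≡ 1×1 ≡ 1 (mod 3).
The smallest non-negative solution is m = 1.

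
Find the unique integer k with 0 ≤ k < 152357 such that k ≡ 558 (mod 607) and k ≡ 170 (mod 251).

607⁻¹ mod 251: 607·153 ≡ 1 (mod 251), so 607⁻¹ ≡ 153.
k = 558 + 607·((170 − 558)·153 mod 251) = 558 + 607·123 = 75219.

75219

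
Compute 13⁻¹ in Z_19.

3

Apply the Euclidean algorithm and back-substitute:
19 = 1×13 + 6
13 = 2×6 + 1
6 = 6×1 + 0
gcd(13, 19) = 1, so the inverse exists.
Back-substitute for 1:
1 = 1×13 − 2×6
  = −2×19 + 3×13
So 13⁻¹ ≡ 3 (mod 19).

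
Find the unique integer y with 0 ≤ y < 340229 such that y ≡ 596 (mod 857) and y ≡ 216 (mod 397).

857⁻¹ mod 397: 857*334 ≡ 1 (mod 397), so 857⁻¹ ≡ 334.
y = 596 + 857*((216 − 596)*334 mod 397) = 596 + 857*120 = 103436.
Check: 103436 mod 857 = 596, 103436 mod 397 = 216. ✓

103436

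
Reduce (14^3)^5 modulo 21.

14

(14)^3 ≡ 14 (mod 21)
(14)^5 ≡ 14 (mod 21)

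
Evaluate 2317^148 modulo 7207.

148 in binary is 10010100, i.e. 148 = 128 + 16 + 4.
2317^1 ≡ 2317 (mod 7207)
2317^2 ≡ 2317^2 = 5368489 ≡ 6481 (mod 7207)
2317^4 ≡ 6481^2 = 42003361 ≡ 965 (mod 7207)
2317^8 ≡ 965^2 = 931225 ≡ 1522 (mod 7207)
2317^16 ≡ 1522^2 = 2316484 ≡ 3037 (mod 7207)
2317^32 ≡ 3037^2 = 9223369 ≡ 5616 (mod 7207)
2317^64 ≡ 5616^2 = 31539456 ≡ 1624 (mod 7207)
2317^128 ≡ 1624^2 = 2637376 ≡ 6821 (mod 7207)
2317^148 = 2317^128 * 2317^16 * 2317^4 ≡ 6821 * 3037 * 965 (mod 7207).
Accumulate the product:
6821 * 3037 = 20715377 ≡ 2459
2459 * 965 = 2372935 ≡ 1832

1832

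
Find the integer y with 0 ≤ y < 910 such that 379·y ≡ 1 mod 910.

449

By the extended Euclidean algorithm:
910 = 2×379 + 152
379 = 2×152 + 75
152 = 2×75 + 2
75 = 37×2 + 1
2 = 2×1 + 0
gcd(379, 910) = 1, so the inverse exists.
Back-substitute for 1:
1 = 1×75 − 37×2
  = −37×152 + 75×75
  = 75×379 − 187×152
  = −187×910 + 449×379
So 379⁻¹ ≡ 449 (mod 910).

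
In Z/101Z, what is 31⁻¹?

Apply the Euclidean algorithm and back-substitute:
101 = 3×31 + 8
31 = 3×8 + 7
8 = 1×7 + 1
7 = 7×1 + 0
gcd(31, 101) = 1, so the inverse exists.
Bézout: 1 = 4×101 − 13×31.
So 31⁻¹ ≡ −13 ≡ 88 (mod 101).

88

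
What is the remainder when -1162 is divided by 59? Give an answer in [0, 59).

18

-1162 = -20·59 + 18, so -1162 ≡ 18 (mod 59).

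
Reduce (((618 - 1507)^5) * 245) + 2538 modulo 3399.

3316

618 - 1507 = -889 ≡ 2510 (mod 3399)
(2510)^5 ≡ 461 (mod 3399)
461 * 245 = 112945 ≡ 778 (mod 3399)
778 + 2538 = 3316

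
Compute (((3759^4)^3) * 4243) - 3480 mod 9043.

(3759)^4 ≡ 3372 (mod 9043)
(3372)^3 ≡ 7470 (mod 9043)
7470 * 4243 = 31695210 ≡ 8538 (mod 9043)
8538 - 3480 = 5058

5058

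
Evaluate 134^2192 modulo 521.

285

Compute successive squares:
2192 in binary is 100010010000, i.e. 2192 = 2048 + 128 + 16.
134^1 ≡ 134 (mod 521)
134^2 ≡ 134^2 = 17956 ≡ 242 (mod 521)
134^4 ≡ 242^2 = 58564 ≡ 212 (mod 521)
134^8 ≡ 212^2 = 44944 ≡ 138 (mod 521)
134^16 ≡ 138^2 = 19044 ≡ 288 (mod 521)
134^32 ≡ 288^2 = 82944 ≡ 105 (mod 521)
134^64 ≡ 105^2 = 11025 ≡ 84 (mod 521)
134^128 ≡ 84^2 = 7056 ≡ 283 (mod 521)
134^256 ≡ 283^2 = 80089 ≡ 376 (mod 521)
134^512 ≡ 376^2 = 141376 ≡ 185 (mod 521)
134^1024 ≡ 185^2 = 34225 ≡ 360 (mod 521)
134^2048 ≡ 360^2 = 129600 ≡ 392 (mod 521)
134^2192 = 134^2048 * 134^128 * 134^16 ≡ 392 * 283 * 288 (mod 521).
Accumulate the product:
392 * 283 = 110936 ≡ 484
484 * 288 = 139392 ≡ 285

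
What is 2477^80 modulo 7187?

Using repeated squaring:
80 in binary is 1010000, i.e. 80 = 64 + 16.
2477^1 ≡ 2477 (mod 7187)
2477^2 ≡ 2477^2 = 6135529 ≡ 5018 (mod 7187)
2477^4 ≡ 5018^2 = 25180324 ≡ 4263 (mod 7187)
2477^8 ≡ 4263^2 = 18173169 ≡ 4433 (mod 7187)
2477^16 ≡ 4433^2 = 19651489 ≡ 2231 (mod 7187)
2477^32 ≡ 2231^2 = 4977361 ≡ 3957 (mod 7187)
2477^64 ≡ 3957^2 = 15657849 ≡ 4563 (mod 7187)
2477^80 = 2477^64 · 2477^16 ≡ 4563 · 2231 (mod 7187).
4563 · 2231 = 10180053 ≡ 3261 (mod 7187).

3261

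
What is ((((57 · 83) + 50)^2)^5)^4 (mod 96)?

1

57 · 83 = 4731 ≡ 27 (mod 96)
27 + 50 = 77
(77)^2 ≡ 73 (mod 96)
(73)^5 ≡ 73 (mod 96)
(73)^4 ≡ 1 (mod 96)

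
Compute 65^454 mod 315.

Using repeated squaring:
454 in binary is 111000110, i.e. 454 = 256 + 128 + 64 + 4 + 2.
65^1 ≡ 65 (mod 315)
65^2 ≡ 65^2 = 4225 ≡ 130 (mod 315)
65^4 ≡ 130^2 = 16900 ≡ 205 (mod 315)
65^8 ≡ 205^2 = 42025 ≡ 130 (mod 315)
65^16 ≡ 130^2 = 16900 ≡ 205 (mod 315)
65^32 ≡ 205^2 = 42025 ≡ 130 (mod 315)
65^64 ≡ 130^2 = 16900 ≡ 205 (mod 315)
65^128 ≡ 205^2 = 42025 ≡ 130 (mod 315)
65^256 ≡ 130^2 = 16900 ≡ 205 (mod 315)
65^454 = 65^256 * 65^128 * 65^64 * 65^4 * 65^2 ≡ 205 * 130 * 205 * 205 * 130 (mod 315).
Accumulate the product:
205 * 130 = 26650 ≡ 190
190 * 205 = 38950 ≡ 205
205 * 205 = 42025 ≡ 130
130 * 130 = 16900 ≡ 205

205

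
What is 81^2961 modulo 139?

By square-and-multiply:
81^1 ≡ 81 (mod 139)
81^2 ≡ 81^2 = 6561 ≡ 28 (mod 139)
81^4 ≡ 28^2 = 784 ≡ 89 (mod 139)
81^8 ≡ 89^2 = 7921 ≡ 137 (mod 139)
81^16 ≡ 137^2 = 18769 ≡ 4 (mod 139)
81^32 ≡ 4^2 = 16 (mod 139)
81^64 ≡ 16^2 = 256 ≡ 117 (mod 139)
81^128 ≡ 117^2 = 13689 ≡ 67 (mod 139)
81^256 ≡ 67^2 = 4489 ≡ 41 (mod 139)
81^512 ≡ 41^2 = 1681 ≡ 13 (mod 139)
81^1024 ≡ 13^2 = 169 ≡ 30 (mod 139)
81^2048 ≡ 30^2 = 900 ≡ 66 (mod 139)
81^2961 = 81^2048 × 81^512 × 81^256 × 81^128 × 81^16 × 81^1 ≡ 66 × 13 × 41 × 67 × 4 × 81 (mod 139).
Accumulate the product:
66 × 13 = 858 ≡ 24
24 × 41 = 984 ≡ 11
11 × 67 = 737 ≡ 42
42 × 4 = 168 ≡ 29
29 × 81 = 2349 ≡ 125

125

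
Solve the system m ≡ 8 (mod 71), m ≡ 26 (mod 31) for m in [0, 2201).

71⁻¹ mod 31: 71·7 ≡ 1 (mod 31), so 71⁻¹ ≡ 7.
m = 8 + 71·((26 − 8)·7 mod 31) = 8 + 71·2 = 150.
Check: 150 mod 71 = 8, 150 mod 31 = 26. ✓

150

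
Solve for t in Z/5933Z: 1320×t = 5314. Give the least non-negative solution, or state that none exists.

gcd(1320, 5933) = 1, so a unique solution mod 5933 exists.
1320⁻¹ ≡ 1272 (mod 5933).
t ≡ 1272×5314 ≡ 1721 (mod 5933).

1721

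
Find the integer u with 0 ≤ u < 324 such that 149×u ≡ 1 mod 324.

137

324 = 2·149 + 26
149 = 5·26 + 19
26 = 1·19 + 7
19 = 2·7 + 5
7 = 1·5 + 2
5 = 2·2 + 1
2 = 2·1 + 0
gcd(149, 324) = 1, so the inverse exists.
Bézout: 1 = −63·324 + 137·149.
So 149⁻¹ ≡ 137 (mod 324).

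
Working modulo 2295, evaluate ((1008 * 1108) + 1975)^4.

1021

1008 * 1108 = 1116864 ≡ 1494 (mod 2295)
1494 + 1975 = 3469 ≡ 1174 (mod 2295)
(1174)^4 ≡ 1021 (mod 2295)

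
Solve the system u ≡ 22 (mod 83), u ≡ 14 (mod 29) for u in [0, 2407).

188

83⁻¹ mod 29: 83*7 ≡ 1 (mod 29), so 83⁻¹ ≡ 7.
u = 22 + 83*((14 − 22)*7 mod 29) = 22 + 83*2 = 188.
Check: 188 mod 83 = 22, 188 mod 29 = 14. ✓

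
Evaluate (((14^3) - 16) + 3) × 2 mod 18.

8

(14)^3 ≡ 8 (mod 18)
8 - 16 = -8 ≡ 10 (mod 18)
10 + 3 = 13
13 × 2 = 26 ≡ 8 (mod 18)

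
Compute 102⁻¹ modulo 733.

424

Run the extended Euclidean algorithm:
733 = 7·102 + 19
102 = 5·19 + 7
19 = 2·7 + 5
7 = 1·5 + 2
5 = 2·2 + 1
2 = 2·1 + 0
gcd(102, 733) = 1, so the inverse exists.
Back-substitute for 1:
1 = 1·5 − 2·2
  = −2·7 + 3·5
  = 3·19 − 8·7
  = −8·102 + 43·19
  = 43·733 − 309·102
So 102⁻¹ ≡ −309 ≡ 424 (mod 733).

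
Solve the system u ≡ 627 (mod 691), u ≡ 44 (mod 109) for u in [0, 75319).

36559

691⁻¹ mod 109: 691·56 ≡ 1 (mod 109), so 691⁻¹ ≡ 56.
u = 627 + 691·((44 − 627)·56 mod 109) = 627 + 691·52 = 36559.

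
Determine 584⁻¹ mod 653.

388

Apply the Euclidean algorithm and back-substitute:
653 = 1*584 + 69
584 = 8*69 + 32
69 = 2*32 + 5
32 = 6*5 + 2
5 = 2*2 + 1
2 = 2*1 + 0
gcd(584, 653) = 1, so the inverse exists.
Back-substitute for 1:
1 = 1*5 − 2*2
  = −2*32 + 13*5
  = 13*69 − 28*32
  = −28*584 + 237*69
  = 237*653 − 265*584
So 584⁻¹ ≡ −265 ≡ 388 (mod 653).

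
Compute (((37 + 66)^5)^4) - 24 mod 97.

37

37 + 66 = 103 ≡ 6 (mod 97)
(6)^5 ≡ 16 (mod 97)
(16)^4 ≡ 61 (mod 97)
61 - 24 = 37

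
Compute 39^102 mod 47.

Compute successive squares:
39^1 ≡ 39 (mod 47)
39^2 ≡ 39^2 = 1521 ≡ 17 (mod 47)
39^4 ≡ 17^2 = 289 ≡ 7 (mod 47)
39^8 ≡ 7^2 = 49 ≡ 2 (mod 47)
39^16 ≡ 2^2 = 4 (mod 47)
39^32 ≡ 4^2 = 16 (mod 47)
39^64 ≡ 16^2 = 256 ≡ 21 (mod 47)
39^102 = 39^64 × 39^32 × 39^4 × 39^2 ≡ 21 × 16 × 7 × 17 (mod 47).
Accumulate the product:
21 × 16 = 336 ≡ 7
7 × 7 = 49 ≡ 2
2 × 17 = 34

34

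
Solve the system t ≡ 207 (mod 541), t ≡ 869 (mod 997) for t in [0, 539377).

541⁻¹ mod 997: 541·868 ≡ 1 (mod 997), so 541⁻¹ ≡ 868.
t = 207 + 541·((869 − 207)·868 mod 997) = 207 + 541·344 = 186311.

186311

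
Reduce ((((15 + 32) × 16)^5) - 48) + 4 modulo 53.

15 + 32 = 47
47 × 16 = 752 ≡ 10 (mod 53)
(10)^5 ≡ 42 (mod 53)
42 - 48 = -6 ≡ 47 (mod 53)
47 + 4 = 51

51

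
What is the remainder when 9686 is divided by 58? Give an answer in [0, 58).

9686 = 167·58 + 0, so 9686 ≡ 0 (mod 58).

0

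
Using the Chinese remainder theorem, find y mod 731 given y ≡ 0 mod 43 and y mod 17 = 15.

43⁻¹ mod 17: 43*2 ≡ 1 (mod 17), so 43⁻¹ ≡ 2.
y = 0 + 43*((15 − 0)*2 mod 17) = 0 + 43*13 = 559.
Check: 559 mod 43 = 0, 559 mod 17 = 15. ✓

559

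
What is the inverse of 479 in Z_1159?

271

By the extended Euclidean algorithm:
1159 = 2·479 + 201
479 = 2·201 + 77
201 = 2·77 + 47
77 = 1·47 + 30
47 = 1·30 + 17
30 = 1·17 + 13
17 = 1·13 + 4
13 = 3·4 + 1
4 = 4·1 + 0
gcd(479, 1159) = 1, so the inverse exists.
Bézout: 1 = −112·1159 + 271·479.
So 479⁻¹ ≡ 271 (mod 1159).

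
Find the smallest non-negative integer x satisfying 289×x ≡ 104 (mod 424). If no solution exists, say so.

128

gcd(289, 424) = 1, so a unique solution mod 424 exists.
289⁻¹ ≡ 201 (mod 424).
x ≡ 201×104 ≡ 128 (mod 424).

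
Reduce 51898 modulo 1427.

51898 = 36·1427 + 526, so 51898 ≡ 526 (mod 1427).

526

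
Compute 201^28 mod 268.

201

28 in binary is 11100, i.e. 28 = 16 + 8 + 4.
201^1 ≡ 201 (mod 268)
201^2 ≡ 201^2 = 40401 ≡ 201 (mod 268)
201^4 ≡ 201^2 = 40401 ≡ 201 (mod 268)
201^8 ≡ 201^2 = 40401 ≡ 201 (mod 268)
201^16 ≡ 201^2 = 40401 ≡ 201 (mod 268)
201^28 = 201^16 * 201^8 * 201^4 ≡ 201 * 201 * 201 (mod 268).
Accumulate the product:
201 * 201 = 40401 ≡ 201
201 * 201 = 40401 ≡ 201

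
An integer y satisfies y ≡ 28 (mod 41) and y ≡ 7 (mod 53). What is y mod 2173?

41⁻¹ mod 53: 41×22 ≡ 1 (mod 53), so 41⁻¹ ≡ 22.
y = 28 + 41×((7 − 28)×22 mod 53) = 28 + 41×15 = 643.

643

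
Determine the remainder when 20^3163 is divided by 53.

Compute successive squares:
3163 in binary is 110001011011, i.e. 3163 = 2048 + 1024 + 64 + 16 + 8 + 2 + 1.
20^1 ≡ 20 (mod 53)
20^2 ≡ 20^2 = 400 ≡ 29 (mod 53)
20^4 ≡ 29^2 = 841 ≡ 46 (mod 53)
20^8 ≡ 46^2 = 2116 ≡ 49 (mod 53)
20^16 ≡ 49^2 = 2401 ≡ 16 (mod 53)
20^32 ≡ 16^2 = 256 ≡ 44 (mod 53)
20^64 ≡ 44^2 = 1936 ≡ 28 (mod 53)
20^128 ≡ 28^2 = 784 ≡ 42 (mod 53)
20^256 ≡ 42^2 = 1764 ≡ 15 (mod 53)
20^512 ≡ 15^2 = 225 ≡ 13 (mod 53)
20^1024 ≡ 13^2 = 169 ≡ 10 (mod 53)
20^2048 ≡ 10^2 = 100 ≡ 47 (mod 53)
20^3163 = 20^2048 × 20^1024 × 20^64 × 20^16 × 20^8 × 20^2 × 20^1 ≡ 47 × 10 × 28 × 16 × 49 × 29 × 20 (mod 53).
Accumulate the product:
47 × 10 = 470 ≡ 46
46 × 28 = 1288 ≡ 16
16 × 16 = 256 ≡ 44
44 × 49 = 2156 ≡ 36
36 × 29 = 1044 ≡ 37
37 × 20 = 740 ≡ 51

51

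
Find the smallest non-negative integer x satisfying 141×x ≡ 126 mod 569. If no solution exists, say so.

gcd(141, 569) = 1, so a unique solution mod 569 exists.
141⁻¹ ≡ 113 (mod 569).
x ≡ 113×126 ≡ 13 (mod 569).

13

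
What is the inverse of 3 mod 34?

23

Apply the Euclidean algorithm and back-substitute:
34 = 11×3 + 1
3 = 3×1 + 0
gcd(3, 34) = 1, so the inverse exists.
Back-substitute for 1:
1 = 1×34 − 11×3
So 3⁻¹ ≡ −11 ≡ 23 (mod 34).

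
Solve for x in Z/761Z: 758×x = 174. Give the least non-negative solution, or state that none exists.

gcd(758, 761) = 1, so a unique solution mod 761 exists.
758⁻¹ ≡ 507 (mod 761).
x ≡ 507×174 ≡ 703 (mod 761).

703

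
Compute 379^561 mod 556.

75

561 in binary is 1000110001, i.e. 561 = 512 + 32 + 16 + 1.
379^1 ≡ 379 (mod 556)
379^2 ≡ 379^2 = 143641 ≡ 193 (mod 556)
379^4 ≡ 193^2 = 37249 ≡ 553 (mod 556)
379^8 ≡ 553^2 = 305809 ≡ 9 (mod 556)
379^16 ≡ 9^2 = 81 (mod 556)
379^32 ≡ 81^2 = 6561 ≡ 445 (mod 556)
379^64 ≡ 445^2 = 198025 ≡ 89 (mod 556)
379^128 ≡ 89^2 = 7921 ≡ 137 (mod 556)
379^256 ≡ 137^2 = 18769 ≡ 421 (mod 556)
379^512 ≡ 421^2 = 177241 ≡ 433 (mod 556)
379^561 = 379^512 · 379^32 · 379^16 · 379^1 ≡ 433 · 445 · 81 · 379 (mod 556).
Accumulate the product:
433 · 445 = 192685 ≡ 309
309 · 81 = 25029 ≡ 9
9 · 379 = 3411 ≡ 75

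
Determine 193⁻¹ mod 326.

125

Apply the Euclidean algorithm and back-substitute:
326 = 1*193 + 133
193 = 1*133 + 60
133 = 2*60 + 13
60 = 4*13 + 8
13 = 1*8 + 5
8 = 1*5 + 3
5 = 1*3 + 2
3 = 1*2 + 1
2 = 2*1 + 0
gcd(193, 326) = 1, so the inverse exists.
Back-substitute for 1:
1 = 1*3 − 1*2
  = −1*5 + 2*3
  = 2*8 − 3*5
  = −3*13 + 5*8
  = 5*60 − 23*13
  = −23*133 + 51*60
  = 51*193 − 74*133
  = −74*326 + 125*193
So 193⁻¹ ≡ 125 (mod 326).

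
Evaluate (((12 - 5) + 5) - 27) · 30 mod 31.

15

12 - 5 = 7
7 + 5 = 12
12 - 27 = -15 ≡ 16 (mod 31)
16 · 30 = 480 ≡ 15 (mod 31)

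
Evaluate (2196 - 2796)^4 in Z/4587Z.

2196 - 2796 = -600 ≡ 3987 (mod 4587)
(3987)^4 ≡ 2880 (mod 4587)

2880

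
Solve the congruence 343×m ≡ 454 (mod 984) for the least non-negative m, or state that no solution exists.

730

gcd(343, 984) = 1, so a unique solution mod 984 exists.
343⁻¹ ≡ 175 (mod 984).
m ≡ 175×454 ≡ 730 (mod 984).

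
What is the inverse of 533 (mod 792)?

792 = 1*533 + 259
533 = 2*259 + 15
259 = 17*15 + 4
15 = 3*4 + 3
4 = 1*3 + 1
3 = 3*1 + 0
gcd(533, 792) = 1, so the inverse exists.
Bézout: 1 = 142*792 − 211*533.
So 533⁻¹ ≡ −211 ≡ 581 (mod 792).

581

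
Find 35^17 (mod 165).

17 in binary is 10001, i.e. 17 = 16 + 1.
35^1 ≡ 35 (mod 165)
35^2 ≡ 35^2 = 1225 ≡ 70 (mod 165)
35^4 ≡ 70^2 = 4900 ≡ 115 (mod 165)
35^8 ≡ 115^2 = 13225 ≡ 25 (mod 165)
35^16 ≡ 25^2 = 625 ≡ 130 (mod 165)
35^17 = 35^16 * 35^1 ≡ 130 * 35 (mod 165).
130 * 35 = 4550 ≡ 95 (mod 165).

95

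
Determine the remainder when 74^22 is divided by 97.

Using repeated squaring:
22 in binary is 10110, i.e. 22 = 16 + 4 + 2.
74^1 ≡ 74 (mod 97)
74^2 ≡ 74^2 = 5476 ≡ 44 (mod 97)
74^4 ≡ 44^2 = 1936 ≡ 93 (mod 97)
74^8 ≡ 93^2 = 8649 ≡ 16 (mod 97)
74^16 ≡ 16^2 = 256 ≡ 62 (mod 97)
74^22 = 74^16 * 74^4 * 74^2 ≡ 62 * 93 * 44 (mod 97).
Accumulate the product:
62 * 93 = 5766 ≡ 43
43 * 44 = 1892 ≡ 49

49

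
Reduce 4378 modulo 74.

12

4378 = 59×74 + 12, so 4378 ≡ 12 (mod 74).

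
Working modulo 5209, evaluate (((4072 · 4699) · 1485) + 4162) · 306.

547

4072 · 4699 = 19134328 ≡ 1671 (mod 5209)
1671 · 1485 = 2481435 ≡ 1951 (mod 5209)
1951 + 4162 = 6113 ≡ 904 (mod 5209)
904 · 306 = 276624 ≡ 547 (mod 5209)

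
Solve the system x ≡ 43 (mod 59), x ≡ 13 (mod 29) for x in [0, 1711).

1695

59⁻¹ mod 29: 59·1 ≡ 1 (mod 29), so 59⁻¹ ≡ 1.
x = 43 + 59·((13 − 43)·1 mod 29) = 43 + 59·28 = 1695.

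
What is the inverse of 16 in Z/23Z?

By the extended Euclidean algorithm:
23 = 1·16 + 7
16 = 2·7 + 2
7 = 3·2 + 1
2 = 2·1 + 0
gcd(16, 23) = 1, so the inverse exists.
Back-substitute for 1:
1 = 1·7 − 3·2
  = −3·16 + 7·7
  = 7·23 − 10·16
So 16⁻¹ ≡ −10 ≡ 13 (mod 23).

13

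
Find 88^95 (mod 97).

43

Using repeated squaring:
95 in binary is 1011111, i.e. 95 = 64 + 16 + 8 + 4 + 2 + 1.
88^1 ≡ 88 (mod 97)
88^2 ≡ 88^2 = 7744 ≡ 81 (mod 97)
88^4 ≡ 81^2 = 6561 ≡ 62 (mod 97)
88^8 ≡ 62^2 = 3844 ≡ 61 (mod 97)
88^16 ≡ 61^2 = 3721 ≡ 35 (mod 97)
88^32 ≡ 35^2 = 1225 ≡ 61 (mod 97)
88^64 ≡ 61^2 = 3721 ≡ 35 (mod 97)
88^95 = 88^64 · 88^16 · 88^8 · 88^4 · 88^2 · 88^1 ≡ 35 · 35 · 61 · 62 · 81 · 88 (mod 97).
Accumulate the product:
35 · 35 = 1225 ≡ 61
61 · 61 = 3721 ≡ 35
35 · 62 = 2170 ≡ 36
36 · 81 = 2916 ≡ 6
6 · 88 = 528 ≡ 43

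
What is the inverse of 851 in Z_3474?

2531

3474 = 4×851 + 70
851 = 12×70 + 11
70 = 6×11 + 4
11 = 2×4 + 3
4 = 1×3 + 1
3 = 3×1 + 0
gcd(851, 3474) = 1, so the inverse exists.
Bézout: 1 = 231×3474 − 943×851.
So 851⁻¹ ≡ −943 ≡ 2531 (mod 3474).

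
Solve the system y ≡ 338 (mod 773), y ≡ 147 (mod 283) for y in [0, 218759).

773⁻¹ mod 283: 773×175 ≡ 1 (mod 283), so 773⁻¹ ≡ 175.
y = 338 + 773×((147 − 338)×175 mod 283) = 338 + 773×252 = 195134.

195134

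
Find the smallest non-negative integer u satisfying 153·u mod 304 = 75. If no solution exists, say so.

gcd(153, 304) = 1, so a unique solution mod 304 exists.
153⁻¹ ≡ 153 (mod 304).
u ≡ 153·75 ≡ 227 (mod 304).

227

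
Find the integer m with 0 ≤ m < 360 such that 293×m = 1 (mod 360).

Run the extended Euclidean algorithm:
360 = 1·293 + 67
293 = 4·67 + 25
67 = 2·25 + 17
25 = 1·17 + 8
17 = 2·8 + 1
8 = 8·1 + 0
gcd(293, 360) = 1, so the inverse exists.
Back-substitute for 1:
1 = 1·17 − 2·8
  = −2·25 + 3·17
  = 3·67 − 8·25
  = −8·293 + 35·67
  = 35·360 − 43·293
So 293⁻¹ ≡ −43 ≡ 317 (mod 360).

317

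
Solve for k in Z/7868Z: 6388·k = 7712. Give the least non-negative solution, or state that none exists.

gcd(6388, 7868) = 4, and 4 | 7712, so solutions exist.
Divide through by 4: 1597·k mod 1967 = 1928.
1597⁻¹ ≡ 1345 (mod 1967).
k ≡ 1345·1928 ≡ 654 (mod 1967).
The smallest non-negative solution is k = 654.

654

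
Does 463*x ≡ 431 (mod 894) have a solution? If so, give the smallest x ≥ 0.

893

gcd(463, 894) = 1, so a unique solution mod 894 exists.
463⁻¹ ≡ 475 (mod 894).
x ≡ 475*431 ≡ 893 (mod 894).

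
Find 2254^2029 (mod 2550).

844

By square-and-multiply:
2029 in binary is 11111101101, i.e. 2029 = 1024 + 512 + 256 + 128 + 64 + 32 + 8 + 4 + 1.
2254^1 ≡ 2254 (mod 2550)
2254^2 ≡ 2254^2 = 5080516 ≡ 916 (mod 2550)
2254^4 ≡ 916^2 = 839056 ≡ 106 (mod 2550)
2254^8 ≡ 106^2 = 11236 ≡ 1036 (mod 2550)
2254^16 ≡ 1036^2 = 1073296 ≡ 2296 (mod 2550)
2254^32 ≡ 2296^2 = 5271616 ≡ 766 (mod 2550)
2254^64 ≡ 766^2 = 586756 ≡ 256 (mod 2550)
2254^128 ≡ 256^2 = 65536 ≡ 1786 (mod 2550)
2254^256 ≡ 1786^2 = 3189796 ≡ 2296 (mod 2550)
2254^512 ≡ 2296^2 = 5271616 ≡ 766 (mod 2550)
2254^1024 ≡ 766^2 = 586756 ≡ 256 (mod 2550)
2254^2029 = 2254^1024 · 2254^512 · 2254^256 · 2254^128 · 2254^64 · 2254^32 · 2254^8 · 2254^4 · 2254^1 ≡ 256 · 766 · 2296 · 1786 · 256 · 766 · 1036 · 106 · 2254 (mod 2550).
Accumulate the product:
256 · 766 = 196096 ≡ 2296
2296 · 2296 = 5271616 ≡ 766
766 · 1786 = 1368076 ≡ 1276
1276 · 256 = 326656 ≡ 256
256 · 766 = 196096 ≡ 2296
2296 · 1036 = 2378656 ≡ 2056
2056 · 106 = 217936 ≡ 1186
1186 · 2254 = 2673244 ≡ 844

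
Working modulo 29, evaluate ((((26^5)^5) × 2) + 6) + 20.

27

(26)^5 ≡ 18 (mod 29)
(18)^5 ≡ 15 (mod 29)
15 × 2 = 30 ≡ 1 (mod 29)
1 + 6 = 7
7 + 20 = 27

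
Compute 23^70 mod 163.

Using repeated squaring:
23^1 ≡ 23 (mod 163)
23^2 ≡ 23^2 = 529 ≡ 40 (mod 163)
23^4 ≡ 40^2 = 1600 ≡ 133 (mod 163)
23^8 ≡ 133^2 = 17689 ≡ 85 (mod 163)
23^16 ≡ 85^2 = 7225 ≡ 53 (mod 163)
23^32 ≡ 53^2 = 2809 ≡ 38 (mod 163)
23^64 ≡ 38^2 = 1444 ≡ 140 (mod 163)
23^70 = 23^64 * 23^4 * 23^2 ≡ 140 * 133 * 40 (mod 163).
Accumulate the product:
140 * 133 = 18620 ≡ 38
38 * 40 = 1520 ≡ 53

53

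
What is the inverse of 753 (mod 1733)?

313

1733 = 2·753 + 227
753 = 3·227 + 72
227 = 3·72 + 11
72 = 6·11 + 6
11 = 1·6 + 5
6 = 1·5 + 1
5 = 5·1 + 0
gcd(753, 1733) = 1, so the inverse exists.
Back-substitute for 1:
1 = 1·6 − 1·5
  = −1·11 + 2·6
  = 2·72 − 13·11
  = −13·227 + 41·72
  = 41·753 − 136·227
  = −136·1733 + 313·753
So 753⁻¹ ≡ 313 (mod 1733).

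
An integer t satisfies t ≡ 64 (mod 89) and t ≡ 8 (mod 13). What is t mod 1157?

89⁻¹ mod 13: 89*6 ≡ 1 (mod 13), so 89⁻¹ ≡ 6.
t = 64 + 89*((8 − 64)*6 mod 13) = 64 + 89*2 = 242.
Check: 242 mod 89 = 64, 242 mod 13 = 8. ✓

242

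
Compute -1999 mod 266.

129

-1999 = -8·266 + 129, so -1999 ≡ 129 (mod 266).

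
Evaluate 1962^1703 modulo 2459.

Using repeated squaring:
1703 in binary is 11010100111, i.e. 1703 = 1024 + 512 + 128 + 32 + 4 + 2 + 1.
1962^1 ≡ 1962 (mod 2459)
1962^2 ≡ 1962^2 = 3849444 ≡ 1109 (mod 2459)
1962^4 ≡ 1109^2 = 1229881 ≡ 381 (mod 2459)
1962^8 ≡ 381^2 = 145161 ≡ 80 (mod 2459)
1962^16 ≡ 80^2 = 6400 ≡ 1482 (mod 2459)
1962^32 ≡ 1482^2 = 2196324 ≡ 437 (mod 2459)
1962^64 ≡ 437^2 = 190969 ≡ 1626 (mod 2459)
1962^128 ≡ 1626^2 = 2643876 ≡ 451 (mod 2459)
1962^256 ≡ 451^2 = 203401 ≡ 1763 (mod 2459)
1962^512 ≡ 1763^2 = 3108169 ≡ 2452 (mod 2459)
1962^1024 ≡ 2452^2 = 6012304 ≡ 49 (mod 2459)
1962^1703 = 1962^1024 × 1962^512 × 1962^128 × 1962^32 × 1962^4 × 1962^2 × 1962^1 ≡ 49 × 2452 × 451 × 437 × 381 × 1109 × 1962 (mod 2459).
Accumulate the product:
49 × 2452 = 120148 ≡ 2116
2116 × 451 = 954316 ≡ 224
224 × 437 = 97888 ≡ 1987
1987 × 381 = 757047 ≡ 2134
2134 × 1109 = 2366606 ≡ 1048
1048 × 1962 = 2056176 ≡ 452

452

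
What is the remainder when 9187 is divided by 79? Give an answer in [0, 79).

9187 = 116·79 + 23, so 9187 ≡ 23 (mod 79).

23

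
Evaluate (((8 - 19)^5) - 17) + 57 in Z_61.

8 - 19 = -11 ≡ 50 (mod 61)
(50)^5 ≡ 50 (mod 61)
50 - 17 = 33
33 + 57 = 90 ≡ 29 (mod 61)

29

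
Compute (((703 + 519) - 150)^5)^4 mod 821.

703 + 519 = 1222 ≡ 401 (mod 821)
401 - 150 = 251
(251)^5 ≡ 733 (mod 821)
(733)^4 ≡ 412 (mod 821)

412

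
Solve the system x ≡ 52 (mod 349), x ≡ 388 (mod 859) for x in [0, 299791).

349⁻¹ mod 859: 349*32 ≡ 1 (mod 859), so 349⁻¹ ≡ 32.
x = 52 + 349*((388 − 52)*32 mod 859) = 52 + 349*444 = 155008.

155008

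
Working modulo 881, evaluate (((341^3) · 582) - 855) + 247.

(341)^3 ≡ 654 (mod 881)
654 · 582 = 380628 ≡ 36 (mod 881)
36 - 855 = -819 ≡ 62 (mod 881)
62 + 247 = 309

309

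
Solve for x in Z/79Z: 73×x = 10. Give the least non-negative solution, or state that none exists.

51

gcd(73, 79) = 1, so a unique solution mod 79 exists.
73⁻¹ ≡ 13 (mod 79).
x ≡ 13×10 ≡ 51 (mod 79).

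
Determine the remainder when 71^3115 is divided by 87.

86

By square-and-multiply:
3115 in binary is 110000101011, i.e. 3115 = 2048 + 1024 + 32 + 8 + 2 + 1.
71^1 ≡ 71 (mod 87)
71^2 ≡ 71^2 = 5041 ≡ 82 (mod 87)
71^4 ≡ 82^2 = 6724 ≡ 25 (mod 87)
71^8 ≡ 25^2 = 625 ≡ 16 (mod 87)
71^16 ≡ 16^2 = 256 ≡ 82 (mod 87)
71^32 ≡ 82^2 = 6724 ≡ 25 (mod 87)
71^64 ≡ 25^2 = 625 ≡ 16 (mod 87)
71^128 ≡ 16^2 = 256 ≡ 82 (mod 87)
71^256 ≡ 82^2 = 6724 ≡ 25 (mod 87)
71^512 ≡ 25^2 = 625 ≡ 16 (mod 87)
71^1024 ≡ 16^2 = 256 ≡ 82 (mod 87)
71^2048 ≡ 82^2 = 6724 ≡ 25 (mod 87)
71^3115 = 71^2048 × 71^1024 × 71^32 × 71^8 × 71^2 × 71^1 ≡ 25 × 82 × 25 × 16 × 82 × 71 (mod 87).
Accumulate the product:
25 × 82 = 2050 ≡ 49
49 × 25 = 1225 ≡ 7
7 × 16 = 112 ≡ 25
25 × 82 = 2050 ≡ 49
49 × 71 = 3479 ≡ 86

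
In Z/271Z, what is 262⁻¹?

30

Run the extended Euclidean algorithm:
271 = 1*262 + 9
262 = 29*9 + 1
9 = 9*1 + 0
gcd(262, 271) = 1, so the inverse exists.
Bézout: 1 = −29*271 + 30*262.
So 262⁻¹ ≡ 30 (mod 271).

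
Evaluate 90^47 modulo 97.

90^1 ≡ 90 (mod 97)
90^2 ≡ 90^2 = 8100 ≡ 49 (mod 97)
90^4 ≡ 49^2 = 2401 ≡ 73 (mod 97)
90^8 ≡ 73^2 = 5329 ≡ 91 (mod 97)
90^16 ≡ 91^2 = 8281 ≡ 36 (mod 97)
90^32 ≡ 36^2 = 1296 ≡ 35 (mod 97)
90^47 = 90^32 × 90^8 × 90^4 × 90^2 × 90^1 ≡ 35 × 91 × 73 × 49 × 90 (mod 97).
Accumulate the product:
35 × 91 = 3185 ≡ 81
81 × 73 = 5913 ≡ 93
93 × 49 = 4557 ≡ 95
95 × 90 = 8550 ≡ 14

14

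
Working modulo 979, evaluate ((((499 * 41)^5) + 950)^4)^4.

499 * 41 = 20459 ≡ 879 (mod 979)
(879)^5 ≡ 395 (mod 979)
395 + 950 = 1345 ≡ 366 (mod 979)
(366)^4 ≡ 477 (mod 979)
(477)^4 ≡ 245 (mod 979)

245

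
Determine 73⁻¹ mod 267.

139

267 = 3·73 + 48
73 = 1·48 + 25
48 = 1·25 + 23
25 = 1·23 + 2
23 = 11·2 + 1
2 = 2·1 + 0
gcd(73, 267) = 1, so the inverse exists.
Bézout: 1 = 35·267 − 128·73.
So 73⁻¹ ≡ −128 ≡ 139 (mod 267).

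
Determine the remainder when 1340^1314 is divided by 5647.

2801

1340^1 ≡ 1340 (mod 5647)
1340^2 ≡ 1340^2 = 1795600 ≡ 5501 (mod 5647)
1340^4 ≡ 5501^2 = 30261001 ≡ 4375 (mod 5647)
1340^8 ≡ 4375^2 = 19140625 ≡ 2942 (mod 5647)
1340^16 ≡ 2942^2 = 8655364 ≡ 4160 (mod 5647)
1340^32 ≡ 4160^2 = 17305600 ≡ 3192 (mod 5647)
1340^64 ≡ 3192^2 = 10188864 ≡ 1676 (mod 5647)
1340^128 ≡ 1676^2 = 2808976 ≡ 2417 (mod 5647)
1340^256 ≡ 2417^2 = 5841889 ≡ 2891 (mod 5647)
1340^512 ≡ 2891^2 = 8357881 ≡ 321 (mod 5647)
1340^1024 ≡ 321^2 = 103041 ≡ 1395 (mod 5647)
1340^1314 = 1340^1024 · 1340^256 · 1340^32 · 1340^2 ≡ 1395 · 2891 · 3192 · 5501 (mod 5647).
Accumulate the product:
1395 · 2891 = 4032945 ≡ 987
987 · 3192 = 3150504 ≡ 5125
5125 · 5501 = 28192625 ≡ 2801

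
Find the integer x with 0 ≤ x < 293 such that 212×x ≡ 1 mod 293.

170

293 = 1*212 + 81
212 = 2*81 + 50
81 = 1*50 + 31
50 = 1*31 + 19
31 = 1*19 + 12
19 = 1*12 + 7
12 = 1*7 + 5
7 = 1*5 + 2
5 = 2*2 + 1
2 = 2*1 + 0
gcd(212, 293) = 1, so the inverse exists.
Bézout: 1 = 89*293 − 123*212.
So 212⁻¹ ≡ −123 ≡ 170 (mod 293).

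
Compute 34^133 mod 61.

133 in binary is 10000101, i.e. 133 = 128 + 4 + 1.
34^1 ≡ 34 (mod 61)
34^2 ≡ 34^2 = 1156 ≡ 58 (mod 61)
34^4 ≡ 58^2 = 3364 ≡ 9 (mod 61)
34^8 ≡ 9^2 = 81 ≡ 20 (mod 61)
34^16 ≡ 20^2 = 400 ≡ 34 (mod 61)
34^32 ≡ 34^2 = 1156 ≡ 58 (mod 61)
34^64 ≡ 58^2 = 3364 ≡ 9 (mod 61)
34^128 ≡ 9^2 = 81 ≡ 20 (mod 61)
34^133 = 34^128 · 34^4 · 34^1 ≡ 20 · 9 · 34 (mod 61).
Accumulate the product:
20 · 9 = 180 ≡ 58
58 · 34 = 1972 ≡ 20

20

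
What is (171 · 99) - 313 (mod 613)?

171 · 99 = 16929 ≡ 378 (mod 613)
378 - 313 = 65

65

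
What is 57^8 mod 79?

Using repeated squaring:
57^1 ≡ 57 (mod 79)
57^2 ≡ 57^2 = 3249 ≡ 10 (mod 79)
57^4 ≡ 10^2 = 100 ≡ 21 (mod 79)
57^8 ≡ 21^2 = 441 ≡ 46 (mod 79)
So 57^8 ≡ 46 (mod 79).

46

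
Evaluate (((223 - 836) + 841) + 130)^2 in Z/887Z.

436

223 - 836 = -613 ≡ 274 (mod 887)
274 + 841 = 1115 ≡ 228 (mod 887)
228 + 130 = 358
(358)^2 ≡ 436 (mod 887)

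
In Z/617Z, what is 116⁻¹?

250

By the extended Euclidean algorithm:
617 = 5*116 + 37
116 = 3*37 + 5
37 = 7*5 + 2
5 = 2*2 + 1
2 = 2*1 + 0
gcd(116, 617) = 1, so the inverse exists.
Back-substitute for 1:
1 = 1*5 − 2*2
  = −2*37 + 15*5
  = 15*116 − 47*37
  = −47*617 + 250*116
So 116⁻¹ ≡ 250 (mod 617).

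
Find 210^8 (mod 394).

210^1 ≡ 210 (mod 394)
210^2 ≡ 210^2 = 44100 ≡ 366 (mod 394)
210^4 ≡ 366^2 = 133956 ≡ 390 (mod 394)
210^8 ≡ 390^2 = 152100 ≡ 16 (mod 394)
So 210^8 ≡ 16 (mod 394).

16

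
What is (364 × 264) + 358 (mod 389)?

371

364 × 264 = 96096 ≡ 13 (mod 389)
13 + 358 = 371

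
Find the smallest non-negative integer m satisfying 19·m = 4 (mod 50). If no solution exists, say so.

16

gcd(19, 50) = 1, so a unique solution mod 50 exists.
19⁻¹ ≡ 29 (mod 50).
m ≡ 29·4 ≡ 16 (mod 50).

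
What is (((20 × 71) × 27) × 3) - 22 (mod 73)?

20 × 71 = 1420 ≡ 33 (mod 73)
33 × 27 = 891 ≡ 15 (mod 73)
15 × 3 = 45
45 - 22 = 23

23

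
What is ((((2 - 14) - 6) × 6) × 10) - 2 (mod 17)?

2 - 14 = -12 ≡ 5 (mod 17)
5 - 6 = -1 ≡ 16 (mod 17)
16 × 6 = 96 ≡ 11 (mod 17)
11 × 10 = 110 ≡ 8 (mod 17)
8 - 2 = 6

6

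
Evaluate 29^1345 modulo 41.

3

1345 in binary is 10101000001, i.e. 1345 = 1024 + 256 + 64 + 1.
29^1 ≡ 29 (mod 41)
29^2 ≡ 29^2 = 841 ≡ 21 (mod 41)
29^4 ≡ 21^2 = 441 ≡ 31 (mod 41)
29^8 ≡ 31^2 = 961 ≡ 18 (mod 41)
29^16 ≡ 18^2 = 324 ≡ 37 (mod 41)
29^32 ≡ 37^2 = 1369 ≡ 16 (mod 41)
29^64 ≡ 16^2 = 256 ≡ 10 (mod 41)
29^128 ≡ 10^2 = 100 ≡ 18 (mod 41)
29^256 ≡ 18^2 = 324 ≡ 37 (mod 41)
29^512 ≡ 37^2 = 1369 ≡ 16 (mod 41)
29^1024 ≡ 16^2 = 256 ≡ 10 (mod 41)
29^1345 = 29^1024 · 29^256 · 29^64 · 29^1 ≡ 10 · 37 · 10 · 29 (mod 41).
Accumulate the product:
10 · 37 = 370 ≡ 1
1 · 10 = 10
10 · 29 = 290 ≡ 3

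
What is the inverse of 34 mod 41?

35

41 = 1·34 + 7
34 = 4·7 + 6
7 = 1·6 + 1
6 = 6·1 + 0
gcd(34, 41) = 1, so the inverse exists.
Back-substitute for 1:
1 = 1·7 − 1·6
  = −1·34 + 5·7
  = 5·41 − 6·34
So 34⁻¹ ≡ −6 ≡ 35 (mod 41).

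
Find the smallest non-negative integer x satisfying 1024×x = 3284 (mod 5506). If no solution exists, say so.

gcd(1024, 5506) = 2, and 2 | 3284, so solutions exist.
Divide through by 2: 512×x mod 2753 = 1642.
512⁻¹ ≡ 1027 (mod 2753).
x ≡ 1027×1642 ≡ 1498 (mod 2753).
The smallest non-negative solution is x = 1498.

1498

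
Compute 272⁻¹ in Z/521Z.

Run the extended Euclidean algorithm:
521 = 1×272 + 249
272 = 1×249 + 23
249 = 10×23 + 19
23 = 1×19 + 4
19 = 4×4 + 3
4 = 1×3 + 1
3 = 3×1 + 0
gcd(272, 521) = 1, so the inverse exists.
Bézout: 1 = −71×521 + 136×272.
So 272⁻¹ ≡ 136 (mod 521).

136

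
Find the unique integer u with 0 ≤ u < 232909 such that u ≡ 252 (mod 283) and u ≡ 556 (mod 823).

283⁻¹ mod 823: 283*285 ≡ 1 (mod 823), so 283⁻¹ ≡ 285.
u = 252 + 283*((556 − 252)*285 mod 823) = 252 + 283*225 = 63927.

63927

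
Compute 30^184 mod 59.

By square-and-multiply:
184 in binary is 10111000, i.e. 184 = 128 + 32 + 16 + 8.
30^1 ≡ 30 (mod 59)
30^2 ≡ 30^2 = 900 ≡ 15 (mod 59)
30^4 ≡ 15^2 = 225 ≡ 48 (mod 59)
30^8 ≡ 48^2 = 2304 ≡ 3 (mod 59)
30^16 ≡ 3^2 = 9 (mod 59)
30^32 ≡ 9^2 = 81 ≡ 22 (mod 59)
30^64 ≡ 22^2 = 484 ≡ 12 (mod 59)
30^128 ≡ 12^2 = 144 ≡ 26 (mod 59)
30^184 = 30^128 × 30^32 × 30^16 × 30^8 ≡ 26 × 22 × 9 × 3 (mod 59).
Accumulate the product:
26 × 22 = 572 ≡ 41
41 × 9 = 369 ≡ 15
15 × 3 = 45

45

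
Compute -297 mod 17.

-297 = -18×17 + 9, so -297 ≡ 9 (mod 17).

9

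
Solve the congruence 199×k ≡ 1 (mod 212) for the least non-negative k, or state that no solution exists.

gcd(199, 212) = 1, so a unique solution mod 212 exists.
199⁻¹ ≡ 163 (mod 212).
k ≡ 163×1 ≡ 163 (mod 212).

163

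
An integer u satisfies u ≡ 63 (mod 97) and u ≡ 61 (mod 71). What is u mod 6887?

97⁻¹ mod 71: 97·41 ≡ 1 (mod 71), so 97⁻¹ ≡ 41.
u = 63 + 97·((61 − 63)·41 mod 71) = 63 + 97·60 = 5883.

5883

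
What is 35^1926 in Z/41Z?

39

1926 in binary is 11110000110, i.e. 1926 = 1024 + 512 + 256 + 128 + 4 + 2.
35^1 ≡ 35 (mod 41)
35^2 ≡ 35^2 = 1225 ≡ 36 (mod 41)
35^4 ≡ 36^2 = 1296 ≡ 25 (mod 41)
35^8 ≡ 25^2 = 625 ≡ 10 (mod 41)
35^16 ≡ 10^2 = 100 ≡ 18 (mod 41)
35^32 ≡ 18^2 = 324 ≡ 37 (mod 41)
35^64 ≡ 37^2 = 1369 ≡ 16 (mod 41)
35^128 ≡ 16^2 = 256 ≡ 10 (mod 41)
35^256 ≡ 10^2 = 100 ≡ 18 (mod 41)
35^512 ≡ 18^2 = 324 ≡ 37 (mod 41)
35^1024 ≡ 37^2 = 1369 ≡ 16 (mod 41)
35^1926 = 35^1024 × 35^512 × 35^256 × 35^128 × 35^4 × 35^2 ≡ 16 × 37 × 18 × 10 × 25 × 36 (mod 41).
Accumulate the product:
16 × 37 = 592 ≡ 18
18 × 18 = 324 ≡ 37
37 × 10 = 370 ≡ 1
1 × 25 = 25
25 × 36 = 900 ≡ 39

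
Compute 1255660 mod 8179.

1255660 = 153×8179 + 4273, so 1255660 ≡ 4273 (mod 8179).

4273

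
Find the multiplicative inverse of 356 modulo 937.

608

Apply the Euclidean algorithm and back-substitute:
937 = 2×356 + 225
356 = 1×225 + 131
225 = 1×131 + 94
131 = 1×94 + 37
94 = 2×37 + 20
37 = 1×20 + 17
20 = 1×17 + 3
17 = 5×3 + 2
3 = 1×2 + 1
2 = 2×1 + 0
gcd(356, 937) = 1, so the inverse exists.
Back-substitute for 1:
1 = 1×3 − 1×2
  = −1×17 + 6×3
  = 6×20 − 7×17
  = −7×37 + 13×20
  = 13×94 − 33×37
  = −33×131 + 46×94
  = 46×225 − 79×131
  = −79×356 + 125×225
  = 125×937 − 329×356
So 356⁻¹ ≡ −329 ≡ 608 (mod 937).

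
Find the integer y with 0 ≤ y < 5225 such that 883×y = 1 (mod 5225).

3722

5225 = 5*883 + 810
883 = 1*810 + 73
810 = 11*73 + 7
73 = 10*7 + 3
7 = 2*3 + 1
3 = 3*1 + 0
gcd(883, 5225) = 1, so the inverse exists.
Bézout: 1 = 254*5225 − 1503*883.
So 883⁻¹ ≡ −1503 ≡ 3722 (mod 5225).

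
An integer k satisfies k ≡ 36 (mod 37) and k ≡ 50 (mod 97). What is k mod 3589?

147

37⁻¹ mod 97: 37×21 ≡ 1 (mod 97), so 37⁻¹ ≡ 21.
k = 36 + 37×((50 − 36)×21 mod 97) = 36 + 37×3 = 147.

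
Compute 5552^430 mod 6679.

Using repeated squaring:
430 in binary is 110101110, i.e. 430 = 256 + 128 + 32 + 8 + 4 + 2.
5552^1 ≡ 5552 (mod 6679)
5552^2 ≡ 5552^2 = 30824704 ≡ 1119 (mod 6679)
5552^4 ≡ 1119^2 = 1252161 ≡ 3188 (mod 6679)
5552^8 ≡ 3188^2 = 10163344 ≡ 4585 (mod 6679)
5552^16 ≡ 4585^2 = 21022225 ≡ 3412 (mod 6679)
5552^32 ≡ 3412^2 = 11641744 ≡ 247 (mod 6679)
5552^64 ≡ 247^2 = 61009 ≡ 898 (mod 6679)
5552^128 ≡ 898^2 = 806404 ≡ 4924 (mod 6679)
5552^256 ≡ 4924^2 = 24245776 ≡ 1006 (mod 6679)
5552^430 = 5552^256 × 5552^128 × 5552^32 × 5552^8 × 5552^4 × 5552^2 ≡ 1006 × 4924 × 247 × 4585 × 3188 × 1119 (mod 6679).
Accumulate the product:
1006 × 4924 = 4953544 ≡ 4405
4405 × 247 = 1088035 ≡ 6037
6037 × 4585 = 27679645 ≡ 1869
1869 × 3188 = 5958372 ≡ 704
704 × 1119 = 787776 ≡ 6333

6333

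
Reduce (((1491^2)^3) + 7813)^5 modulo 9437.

(1491)^2 ≡ 5386 (mod 9437)
(5386)^3 ≡ 7640 (mod 9437)
7640 + 7813 = 15453 ≡ 6016 (mod 9437)
(6016)^5 ≡ 4367 (mod 9437)

4367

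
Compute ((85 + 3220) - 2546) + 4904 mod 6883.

5663

85 + 3220 = 3305
3305 - 2546 = 759
759 + 4904 = 5663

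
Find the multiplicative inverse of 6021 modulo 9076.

4385

Run the extended Euclidean algorithm:
9076 = 1·6021 + 3055
6021 = 1·3055 + 2966
3055 = 1·2966 + 89
2966 = 33·89 + 29
89 = 3·29 + 2
29 = 14·2 + 1
2 = 2·1 + 0
gcd(6021, 9076) = 1, so the inverse exists.
Bézout: 1 = −2909·9076 + 4385·6021.
So 6021⁻¹ ≡ 4385 (mod 9076).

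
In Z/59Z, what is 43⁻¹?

59 = 1×43 + 16
43 = 2×16 + 11
16 = 1×11 + 5
11 = 2×5 + 1
5 = 5×1 + 0
gcd(43, 59) = 1, so the inverse exists.
Bézout: 1 = −8×59 + 11×43.
So 43⁻¹ ≡ 11 (mod 59).

11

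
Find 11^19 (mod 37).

11

19 in binary is 10011, i.e. 19 = 16 + 2 + 1.
11^1 ≡ 11 (mod 37)
11^2 ≡ 11^2 = 121 ≡ 10 (mod 37)
11^4 ≡ 10^2 = 100 ≡ 26 (mod 37)
11^8 ≡ 26^2 = 676 ≡ 10 (mod 37)
11^16 ≡ 10^2 = 100 ≡ 26 (mod 37)
11^19 = 11^16 × 11^2 × 11^1 ≡ 26 × 10 × 11 (mod 37).
Accumulate the product:
26 × 10 = 260 ≡ 1
1 × 11 = 11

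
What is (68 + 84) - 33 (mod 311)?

119

68 + 84 = 152
152 - 33 = 119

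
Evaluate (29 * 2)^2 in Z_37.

29 * 2 = 58 ≡ 21 (mod 37)
(21)^2 ≡ 34 (mod 37)

34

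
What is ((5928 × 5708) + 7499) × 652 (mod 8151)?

5417

5928 × 5708 = 33837024 ≡ 2223 (mod 8151)
2223 + 7499 = 9722 ≡ 1571 (mod 8151)
1571 × 652 = 1024292 ≡ 5417 (mod 8151)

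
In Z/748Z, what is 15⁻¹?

399

By the extended Euclidean algorithm:
748 = 49*15 + 13
15 = 1*13 + 2
13 = 6*2 + 1
2 = 2*1 + 0
gcd(15, 748) = 1, so the inverse exists.
Bézout: 1 = 7*748 − 349*15.
So 15⁻¹ ≡ −349 ≡ 399 (mod 748).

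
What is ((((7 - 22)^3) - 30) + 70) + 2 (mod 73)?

7 - 22 = -15 ≡ 58 (mod 73)
(58)^3 ≡ 56 (mod 73)
56 - 30 = 26
26 + 70 = 96 ≡ 23 (mod 73)
23 + 2 = 25

25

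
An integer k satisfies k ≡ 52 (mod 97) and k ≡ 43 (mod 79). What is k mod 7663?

97⁻¹ mod 79: 97*22 ≡ 1 (mod 79), so 97⁻¹ ≡ 22.
k = 52 + 97*((43 − 52)*22 mod 79) = 52 + 97*39 = 3835.
Check: 3835 mod 97 = 52, 3835 mod 79 = 43. ✓

3835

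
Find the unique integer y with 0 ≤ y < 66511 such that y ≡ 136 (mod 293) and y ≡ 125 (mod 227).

293⁻¹ mod 227: 293×86 ≡ 1 (mod 227), so 293⁻¹ ≡ 86.
y = 136 + 293×((125 − 136)×86 mod 227) = 136 + 293×189 = 55513.

55513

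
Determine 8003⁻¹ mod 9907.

640

9907 = 1*8003 + 1904
8003 = 4*1904 + 387
1904 = 4*387 + 356
387 = 1*356 + 31
356 = 11*31 + 15
31 = 2*15 + 1
15 = 15*1 + 0
gcd(8003, 9907) = 1, so the inverse exists.
Bézout: 1 = −517*9907 + 640*8003.
So 8003⁻¹ ≡ 640 (mod 9907).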